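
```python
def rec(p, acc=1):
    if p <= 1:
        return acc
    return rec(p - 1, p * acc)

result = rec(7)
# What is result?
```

Accumulator trace (n, acc): (7, 1) -> (6, 7) -> (5, 42) -> (4, 210) -> (3, 840) -> (2, 2520) -> (1, 5040) -> return 5040

Answer: 5040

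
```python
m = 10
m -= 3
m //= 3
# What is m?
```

Trace:
`m = 10` → m = 10
`m -= 3` → m = 7
`m //= 3` → m = 2
So m = 2

Answer: 2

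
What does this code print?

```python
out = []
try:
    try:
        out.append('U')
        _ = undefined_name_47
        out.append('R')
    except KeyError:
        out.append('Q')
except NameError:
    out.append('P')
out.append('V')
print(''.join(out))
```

Execution trace: 'U' (try body) → 'P' (outer except NameError) → 'V' (after the try/except). Output: UPV

Answer: UPV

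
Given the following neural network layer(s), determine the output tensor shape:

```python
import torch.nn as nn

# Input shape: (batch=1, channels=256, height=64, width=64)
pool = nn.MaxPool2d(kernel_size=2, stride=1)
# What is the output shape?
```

Input: (1, 256, 64, 64) -> Output: (1, 256, 63, 63)

Answer: (1, 256, 63, 63)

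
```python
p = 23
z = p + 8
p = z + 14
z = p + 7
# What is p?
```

Trace:
`p = 23` → p = 23
`z = p + 8` → z = 31
`p = z + 14` → p = 45
`z = p + 7` → z = 52
So p = 45

Answer: 45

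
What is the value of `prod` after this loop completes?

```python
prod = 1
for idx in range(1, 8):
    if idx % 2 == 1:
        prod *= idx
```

Product of odd numbers 1 to 7
`prod` takes the values: 1 → 3 → 15 → 105

Answer: 105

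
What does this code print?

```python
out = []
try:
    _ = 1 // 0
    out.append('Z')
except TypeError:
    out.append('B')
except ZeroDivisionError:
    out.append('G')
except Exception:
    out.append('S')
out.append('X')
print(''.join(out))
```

Execution trace: 'G' (except ZeroDivisionError) → 'X' (after the try/except). Output: GX

Answer: GX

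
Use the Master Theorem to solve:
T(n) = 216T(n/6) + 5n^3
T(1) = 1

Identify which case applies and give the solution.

a=216, b=6, f(n)=5n^3. log_6(216) = 3. Since c=3 = 3, Case 2 applies: T(n) = Θ(n^log_b(a) · log n) = O(n^3 log n).

Answer: O(n^3 log n) - Case 2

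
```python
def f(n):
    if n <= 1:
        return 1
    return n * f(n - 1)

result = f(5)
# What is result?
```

f(5) = 5 * 4 * 3 * 2 * 1 = 120

Answer: 120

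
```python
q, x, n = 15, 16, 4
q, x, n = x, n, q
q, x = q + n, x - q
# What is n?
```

Trace:
`q, x, n = 15, 16, 4` → q = 15; x = 16; n = 4
`q, x, n = x, n, q` → q = 16; x = 4; n = 15
`q, x = q + n, x - q` → q = 31; x = -12
So n = 15

Answer: 15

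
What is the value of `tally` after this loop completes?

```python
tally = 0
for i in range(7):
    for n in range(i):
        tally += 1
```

Triangle number: 0+1+2+...+6
`tally` takes the values: 0 → 1 → 2 → 3 → 4 → 5 → 6 → 7 → 8 → 9 → 10 → 11 → 12 → 13 → 14 → 15 → 16 → 17 → 18 → 19 → 20 → 21

Answer: 21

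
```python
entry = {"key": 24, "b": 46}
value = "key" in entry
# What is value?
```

Trace:
`entry = {"key": 24, "b": 46}` → entry = {'key': 24, 'b': 46}
`value = "key" in entry` → value = True
So value = True

Answer: True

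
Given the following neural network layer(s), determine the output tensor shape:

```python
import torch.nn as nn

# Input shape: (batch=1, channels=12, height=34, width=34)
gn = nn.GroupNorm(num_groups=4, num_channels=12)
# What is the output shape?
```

Input: (1, 12, 34, 34) -> Output: (1, 12, 34, 34)

Answer: (1, 12, 34, 34)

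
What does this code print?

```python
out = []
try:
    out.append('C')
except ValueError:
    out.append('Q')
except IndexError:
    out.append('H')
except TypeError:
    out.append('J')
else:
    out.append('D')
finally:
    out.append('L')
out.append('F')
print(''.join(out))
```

Execution trace: 'C' (try body, no exception) → 'D' (else) → 'L' (finally) → 'F' (after the try/except). Output: CDLF

Answer: CDLF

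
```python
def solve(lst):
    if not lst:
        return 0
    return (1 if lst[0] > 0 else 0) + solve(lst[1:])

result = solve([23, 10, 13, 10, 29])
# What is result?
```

Count of positive elements in [23, 10, 13, 10, 29] = 5

Answer: 5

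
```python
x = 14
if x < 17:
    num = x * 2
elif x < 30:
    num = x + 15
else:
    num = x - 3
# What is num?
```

Trace:
`x = 14` → x = 14
`if x < 17: ...` → x < 17 is True → num = 28
So num = 28

Answer: 28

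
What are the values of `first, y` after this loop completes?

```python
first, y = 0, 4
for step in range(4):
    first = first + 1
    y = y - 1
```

first goes 0→4, y goes 4→0
`first, y` takes the values: (0, 4) → (1, 4) → (1, 3) → (2, 3) → (2, 2) → (3, 2) → (3, 1) → (4, 1) → (4, 0)

Answer: 4, 0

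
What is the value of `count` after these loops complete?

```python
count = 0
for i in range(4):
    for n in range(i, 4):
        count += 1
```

Upper triangle: 4 + 3 + ... + 1
`count` takes the values: 0 → 1 → 2 → 3 → 4 → 5 → 6 → 7 → 8 → 9 → 10

Answer: 10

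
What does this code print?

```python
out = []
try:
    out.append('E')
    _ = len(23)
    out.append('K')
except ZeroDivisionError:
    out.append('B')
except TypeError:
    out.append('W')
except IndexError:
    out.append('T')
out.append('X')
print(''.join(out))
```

Execution trace: 'E' (try body) → 'W' (except TypeError) → 'X' (after the try/except). Output: EWX

Answer: EWX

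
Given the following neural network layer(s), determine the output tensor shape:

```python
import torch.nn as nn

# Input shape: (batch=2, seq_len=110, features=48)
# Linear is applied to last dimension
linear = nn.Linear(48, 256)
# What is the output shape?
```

Input: (2, 110, 48) -> Output: (2, 110, 256)

Answer: (2, 110, 256)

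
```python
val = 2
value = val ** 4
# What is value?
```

Trace:
`val = 2` → val = 2
`value = val ** 4` → value = 16
So value = 16

Answer: 16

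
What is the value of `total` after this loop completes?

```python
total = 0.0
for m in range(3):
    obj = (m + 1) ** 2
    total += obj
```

Sum of squared losses 1² + 2² + ... + 3²
`total` takes the values: 0.0 → 1.0 → 5.0 → 14.0

Answer: 14.0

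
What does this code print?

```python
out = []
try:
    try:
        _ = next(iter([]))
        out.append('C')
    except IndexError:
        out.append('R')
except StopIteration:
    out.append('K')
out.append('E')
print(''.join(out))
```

Execution trace: 'K' (outer except StopIteration) → 'E' (after the try/except). Output: KE

Answer: KE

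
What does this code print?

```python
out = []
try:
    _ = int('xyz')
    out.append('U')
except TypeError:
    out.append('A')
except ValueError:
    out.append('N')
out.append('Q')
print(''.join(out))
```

Execution trace: 'N' (except ValueError) → 'Q' (after the try/except). Output: NQ

Answer: NQ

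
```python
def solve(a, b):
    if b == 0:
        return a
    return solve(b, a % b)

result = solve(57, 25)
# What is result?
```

solve(57, 25) -> solve(25, 7) -> solve(7, 4) -> solve(4, 3) -> solve(3, 1) -> solve(1, 0) -> 1

Answer: 1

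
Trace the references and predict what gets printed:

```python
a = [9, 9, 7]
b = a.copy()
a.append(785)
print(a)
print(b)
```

Key concept: list.copy() creates independent copy.
Step by step:
`a = [9, 9, 7]` → a = [9, 9, 7]
`b = a.copy()` → b = [9, 9, 7]
`a.append(785)` → a = [9, 9, 7, 785]
`print(a)` → prints [9, 9, 7, 785]
`print(b)` → prints [9, 9, 7]

Answer:
[9, 9, 7, 785]
[9, 9, 7]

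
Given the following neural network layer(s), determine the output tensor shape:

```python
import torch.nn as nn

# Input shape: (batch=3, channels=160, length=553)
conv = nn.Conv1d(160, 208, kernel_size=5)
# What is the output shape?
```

Input: (3, 160, 553) -> Output: (3, 208, 549)

Answer: (3, 208, 549)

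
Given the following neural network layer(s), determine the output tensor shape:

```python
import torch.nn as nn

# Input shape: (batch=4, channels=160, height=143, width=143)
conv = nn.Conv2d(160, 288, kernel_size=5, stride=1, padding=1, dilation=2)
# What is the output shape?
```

Input: (4, 160, 143, 143) -> Output: (4, 288, 137, 137)

Answer: (4, 288, 137, 137)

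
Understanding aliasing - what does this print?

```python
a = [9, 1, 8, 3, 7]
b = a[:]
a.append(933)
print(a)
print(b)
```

Key concept: slice [:] creates copy.
Step by step:
`a = [9, 1, 8, 3, 7]` → a = [9, 1, 8, 3, 7]
`b = a[:]` → b = [9, 1, 8, 3, 7]
`a.append(933)` → a = [9, 1, 8, 3, 7, 933]
`print(a)` → prints [9, 1, 8, 3, 7, 933]
`print(b)` → prints [9, 1, 8, 3, 7]

Answer:
[9, 1, 8, 3, 7, 933]
[9, 1, 8, 3, 7]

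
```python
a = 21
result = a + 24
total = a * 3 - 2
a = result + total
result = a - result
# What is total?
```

Trace:
`a = 21` → a = 21
`result = a + 24` → result = 45
`total = a * 3 - 2` → total = 61
`a = result + total` → a = 106
`result = a - result` → result = 61
So total = 61

Answer: 61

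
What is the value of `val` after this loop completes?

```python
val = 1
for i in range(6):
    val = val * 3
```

Multiply by 3, 6 times: 1 * 3^6 = 729
`val` takes the values: 1 → 3 → 9 → 27 → 81 → 243 → 729

Answer: 729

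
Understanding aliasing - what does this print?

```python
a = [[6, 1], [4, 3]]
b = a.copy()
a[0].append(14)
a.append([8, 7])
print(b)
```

Key concept: shallow copy with nested lists.
Step by step:
`a = [[6, 1], [4, 3]]` → a = [[6, 1], [4, 3]]
`b = a.copy()` → b = [[6, 1], [4, 3]]
`a[0].append(14)` → a = [[6, 1, 14], [4, 3]]; b = [[6, 1, 14], [4, 3]]
`a.append([8, 7])` → a = [[6, 1, 14], [4, 3], [8, 7]]
`print(b)` → prints [[6, 1, 14], [4, 3]]

Answer: [[6, 1, 14], [4, 3]]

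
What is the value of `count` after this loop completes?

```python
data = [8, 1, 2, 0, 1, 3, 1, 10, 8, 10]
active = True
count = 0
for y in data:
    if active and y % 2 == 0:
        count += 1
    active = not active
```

Count even values at even positions
`count` takes the values: 0 → 1 → 2 → 3

Answer: 3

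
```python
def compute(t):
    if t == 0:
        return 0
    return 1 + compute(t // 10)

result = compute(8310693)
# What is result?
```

Count of digits of 8310693: 7

Answer: 7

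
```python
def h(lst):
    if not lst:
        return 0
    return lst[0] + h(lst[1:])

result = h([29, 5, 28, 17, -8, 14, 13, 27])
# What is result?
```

29 + 5 + 28 + 17 + (-8) + 14 + 13 + 27 + 0 = 125

Answer: 125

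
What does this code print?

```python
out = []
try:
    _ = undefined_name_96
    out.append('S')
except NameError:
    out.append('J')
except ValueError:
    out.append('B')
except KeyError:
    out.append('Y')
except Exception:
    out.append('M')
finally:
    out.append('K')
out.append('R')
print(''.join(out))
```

Execution trace: 'J' (except NameError) → 'K' (finally) → 'R' (after the try/except). Output: JKR

Answer: JKR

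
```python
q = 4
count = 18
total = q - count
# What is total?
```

Trace:
`q = 4` → q = 4
`count = 18` → count = 18
`total = q - count` → total = -14
So total = -14

Answer: -14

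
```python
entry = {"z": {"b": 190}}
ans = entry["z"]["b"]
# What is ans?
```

Trace:
`entry = {"z": {"b": 190}}` → entry = {'z': {'b': 190}}
`ans = entry["z"]["b"]` → ans = 190
So ans = 190

Answer: 190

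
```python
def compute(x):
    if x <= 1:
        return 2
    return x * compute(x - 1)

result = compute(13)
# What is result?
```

compute(13) = 13 * 12 * 11 * 10 * 9 * 8 * 7 * 6 * 5 * 4 * 3 * 2 * 2 = 12454041600

Answer: 12454041600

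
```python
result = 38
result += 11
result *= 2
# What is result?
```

Trace:
`result = 38` → result = 38
`result += 11` → result = 49
`result *= 2` → result = 98
So result = 98

Answer: 98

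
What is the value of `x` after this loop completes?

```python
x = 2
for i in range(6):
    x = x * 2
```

Multiply by 2, 6 times: 2 * 2^6 = 128
`x` takes the values: 2 → 4 → 8 → 16 → 32 → 64 → 128

Answer: 128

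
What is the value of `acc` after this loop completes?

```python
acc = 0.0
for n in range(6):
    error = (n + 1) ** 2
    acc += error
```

Sum of squared losses 1² + 2² + ... + 6²
`acc` takes the values: 0.0 → 1.0 → 5.0 → 14.0 → 30.0 → 55.0 → 91.0

Answer: 91.0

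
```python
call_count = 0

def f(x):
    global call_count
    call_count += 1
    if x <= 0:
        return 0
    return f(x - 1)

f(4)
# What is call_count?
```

Linear recursion stepping by 1: 5 calls from x=4 down to ≤0.

Answer: 5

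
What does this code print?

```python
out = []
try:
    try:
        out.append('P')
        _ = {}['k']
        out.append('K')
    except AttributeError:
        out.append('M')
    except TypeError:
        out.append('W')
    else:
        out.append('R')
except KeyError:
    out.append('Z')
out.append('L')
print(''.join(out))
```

Execution trace: 'P' (try body) → 'Z' (outer except KeyError) → 'L' (after the try/except). Output: PZL

Answer: PZL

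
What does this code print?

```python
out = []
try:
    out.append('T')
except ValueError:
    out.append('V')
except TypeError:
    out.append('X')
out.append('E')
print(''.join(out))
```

Execution trace: 'T' (try body, no exception) → 'E' (after the try/except). Output: TE

Answer: TE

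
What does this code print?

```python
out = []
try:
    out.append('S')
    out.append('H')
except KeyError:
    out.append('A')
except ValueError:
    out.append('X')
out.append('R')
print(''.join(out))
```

Execution trace: 'S' (try body) → 'H' (try body, no exception) → 'R' (after the try/except). Output: SHR

Answer: SHR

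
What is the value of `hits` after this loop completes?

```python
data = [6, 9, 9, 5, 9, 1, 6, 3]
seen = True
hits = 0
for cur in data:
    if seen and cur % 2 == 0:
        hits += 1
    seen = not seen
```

Count even values at even positions
`hits` takes the values: 0 → 1 → 2

Answer: 2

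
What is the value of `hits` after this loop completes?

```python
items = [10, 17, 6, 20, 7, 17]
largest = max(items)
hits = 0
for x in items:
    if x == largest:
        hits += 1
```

Count of max value 20 in [10, 17, 6, 20, 7, 17]
`hits` takes the values: 0 → 1

Answer: 1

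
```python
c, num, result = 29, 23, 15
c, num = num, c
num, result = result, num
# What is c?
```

Trace:
`c, num, result = 29, 23, 15` → c = 29; num = 23; result = 15
`c, num = num, c` → c = 23; num = 29
`num, result = result, num` → num = 15; result = 29
So c = 23

Answer: 23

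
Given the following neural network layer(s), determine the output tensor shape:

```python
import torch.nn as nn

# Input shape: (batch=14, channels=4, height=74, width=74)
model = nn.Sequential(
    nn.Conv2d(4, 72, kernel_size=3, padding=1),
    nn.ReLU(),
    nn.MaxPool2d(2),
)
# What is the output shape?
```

Input: (14, 4, 74, 74) -> after Conv2d: (14, 72, 74, 74) -> after ReLU: (14, 72, 74, 74) -> Output: (14, 72, 37, 37)

Answer: (14, 72, 37, 37)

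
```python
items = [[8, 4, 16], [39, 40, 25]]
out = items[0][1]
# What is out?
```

Trace:
`items = [[8, 4, 16], [39, 40, 25]]` → items = [[8, 4, 16], [39, 40, 25]]
`out = items[0][1]` → out = 4
So out = 4

Answer: 4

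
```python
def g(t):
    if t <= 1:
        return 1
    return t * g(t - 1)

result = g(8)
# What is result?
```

g(8) = 8 * 7 * 6 * 5 * 4 * 3 * 2 * 1 = 40320

Answer: 40320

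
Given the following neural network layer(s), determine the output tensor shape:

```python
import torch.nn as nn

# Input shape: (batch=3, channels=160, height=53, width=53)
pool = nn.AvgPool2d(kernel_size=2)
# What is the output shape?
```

Input: (3, 160, 53, 53) -> Output: (3, 160, 26, 26)

Answer: (3, 160, 26, 26)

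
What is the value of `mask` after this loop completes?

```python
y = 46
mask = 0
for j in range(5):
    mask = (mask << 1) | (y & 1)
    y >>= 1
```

Reverse lowest 5 bits of 46
`mask` takes the values: 0 → 1 → 3 → 7 → 14

Answer: 14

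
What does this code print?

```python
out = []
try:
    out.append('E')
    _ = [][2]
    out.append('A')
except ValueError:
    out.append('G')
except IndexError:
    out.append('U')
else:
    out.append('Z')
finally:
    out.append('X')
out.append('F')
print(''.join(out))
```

Execution trace: 'E' (try body) → 'U' (except IndexError) → 'X' (finally) → 'F' (after the try/except). Output: EUXF

Answer: EUXF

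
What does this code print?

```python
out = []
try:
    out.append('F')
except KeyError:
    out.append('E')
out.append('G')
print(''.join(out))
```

Execution trace: 'F' (try body, no exception) → 'G' (after the try/except). Output: FG

Answer: FG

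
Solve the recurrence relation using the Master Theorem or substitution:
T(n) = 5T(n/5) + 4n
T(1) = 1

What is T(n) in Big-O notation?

By Master Theorem: a=5, b=5, f(n)=4n. Since log_5(5) = 1 and f(n) = Θ(n^1), Case 2 applies. T(n) = O(n log n).

Answer: O(n log n)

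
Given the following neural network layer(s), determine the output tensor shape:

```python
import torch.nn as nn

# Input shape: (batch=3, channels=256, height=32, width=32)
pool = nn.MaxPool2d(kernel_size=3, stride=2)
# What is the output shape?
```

Input: (3, 256, 32, 32) -> Output: (3, 256, 15, 15)

Answer: (3, 256, 15, 15)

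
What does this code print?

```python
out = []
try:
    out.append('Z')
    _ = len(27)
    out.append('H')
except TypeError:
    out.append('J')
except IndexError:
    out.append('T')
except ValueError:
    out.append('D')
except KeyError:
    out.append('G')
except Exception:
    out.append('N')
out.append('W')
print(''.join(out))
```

Execution trace: 'Z' (try body) → 'J' (except TypeError) → 'W' (after the try/except). Output: ZJW

Answer: ZJW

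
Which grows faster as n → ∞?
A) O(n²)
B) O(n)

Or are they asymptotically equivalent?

O(n²) vs O(n): Higher order terms dominate.

Answer: A) O(n²) grows faster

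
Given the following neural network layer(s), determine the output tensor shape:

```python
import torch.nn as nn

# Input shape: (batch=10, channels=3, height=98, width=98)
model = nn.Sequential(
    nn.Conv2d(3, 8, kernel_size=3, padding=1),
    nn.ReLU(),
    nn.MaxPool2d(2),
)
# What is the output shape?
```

Input: (10, 3, 98, 98) -> after Conv2d: (10, 8, 98, 98) -> after ReLU: (10, 8, 98, 98) -> Output: (10, 8, 49, 49)

Answer: (10, 8, 49, 49)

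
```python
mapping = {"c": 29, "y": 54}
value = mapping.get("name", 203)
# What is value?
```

Trace:
`mapping = {"c": 29, "y": 54}` → mapping = {'c': 29, 'y': 54}
`value = mapping.get("name", 203)` → value = 203
So value = 203

Answer: 203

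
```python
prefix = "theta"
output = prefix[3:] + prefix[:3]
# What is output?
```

Trace:
`prefix = "theta"` → prefix = 'theta'
`output = prefix[3:] + prefix[:3]` → output = 'tathe'
So output = 'tathe'

Answer: 'tathe'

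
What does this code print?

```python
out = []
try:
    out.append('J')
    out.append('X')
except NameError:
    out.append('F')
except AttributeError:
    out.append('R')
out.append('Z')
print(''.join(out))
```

Execution trace: 'J' (try body) → 'X' (try body, no exception) → 'Z' (after the try/except). Output: JXZ

Answer: JXZ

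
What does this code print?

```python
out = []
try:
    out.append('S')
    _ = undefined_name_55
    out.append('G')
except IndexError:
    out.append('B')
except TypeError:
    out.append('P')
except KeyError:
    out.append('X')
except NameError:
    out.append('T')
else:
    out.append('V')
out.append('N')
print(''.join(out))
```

Execution trace: 'S' (try body) → 'T' (except NameError) → 'N' (after the try/except). Output: STN

Answer: STN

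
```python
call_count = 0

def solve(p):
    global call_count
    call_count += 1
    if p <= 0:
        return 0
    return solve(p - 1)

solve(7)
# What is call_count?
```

Linear recursion stepping by 1: 8 calls from p=7 down to ≤0.

Answer: 8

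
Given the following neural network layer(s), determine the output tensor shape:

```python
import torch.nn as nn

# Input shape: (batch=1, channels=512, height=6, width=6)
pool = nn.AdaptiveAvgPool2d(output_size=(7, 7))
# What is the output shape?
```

Input: (1, 512, 6, 6) -> Output: (1, 512, 7, 7)

Answer: (1, 512, 7, 7)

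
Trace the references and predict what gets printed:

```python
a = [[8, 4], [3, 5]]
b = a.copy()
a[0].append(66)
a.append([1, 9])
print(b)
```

Key concept: shallow copy with nested lists.
Step by step:
`a = [[8, 4], [3, 5]]` → a = [[8, 4], [3, 5]]
`b = a.copy()` → b = [[8, 4], [3, 5]]
`a[0].append(66)` → a = [[8, 4, 66], [3, 5]]; b = [[8, 4, 66], [3, 5]]
`a.append([1, 9])` → a = [[8, 4, 66], [3, 5], [1, 9]]
`print(b)` → prints [[8, 4, 66], [3, 5]]

Answer: [[8, 4, 66], [3, 5]]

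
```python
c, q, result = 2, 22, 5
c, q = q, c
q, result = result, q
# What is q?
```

Trace:
`c, q, result = 2, 22, 5` → c = 2; q = 22; result = 5
`c, q = q, c` → c = 22; q = 2
`q, result = result, q` → q = 5; result = 2
So q = 5

Answer: 5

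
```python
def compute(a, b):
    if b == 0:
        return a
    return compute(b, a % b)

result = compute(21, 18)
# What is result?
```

compute(21, 18) -> compute(18, 3) -> compute(3, 0) -> 3

Answer: 3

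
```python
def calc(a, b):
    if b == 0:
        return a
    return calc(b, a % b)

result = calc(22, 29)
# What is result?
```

calc(22, 29) -> calc(29, 22) -> calc(22, 7) -> calc(7, 1) -> calc(1, 0) -> 1

Answer: 1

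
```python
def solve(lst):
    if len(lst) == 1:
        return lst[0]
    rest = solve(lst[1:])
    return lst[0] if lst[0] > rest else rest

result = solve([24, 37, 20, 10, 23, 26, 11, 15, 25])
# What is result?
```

Recursive max over [24, 37, 20, 10, 23, 26, 11, 15, 25] = 37

Answer: 37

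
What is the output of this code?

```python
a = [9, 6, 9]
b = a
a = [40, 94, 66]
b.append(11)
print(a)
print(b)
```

Key concept: rebinding vs mutation: a is rebound to a new list, b still points at the original.
Step by step:
`a = [9, 6, 9]` → a = [9, 6, 9]
`b = a` → b = [9, 6, 9] (same object as a)
`a = [40, 94, 66]` → a = [40, 94, 66]
`b.append(11)` → b = [9, 6, 9, 11]
`print(a)` → prints [40, 94, 66]
`print(b)` → prints [9, 6, 9, 11]

Answer:
[40, 94, 66]
[9, 6, 9, 11]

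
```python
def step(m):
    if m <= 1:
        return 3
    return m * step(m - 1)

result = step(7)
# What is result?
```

step(7) = 7 * 6 * 5 * 4 * 3 * 2 * 3 = 15120

Answer: 15120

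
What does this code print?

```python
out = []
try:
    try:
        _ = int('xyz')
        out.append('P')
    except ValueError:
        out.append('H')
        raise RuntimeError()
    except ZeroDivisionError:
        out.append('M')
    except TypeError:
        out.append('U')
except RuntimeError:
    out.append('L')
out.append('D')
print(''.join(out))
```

Execution trace: 'H' (inner except ValueError) → 'L' (outer except RuntimeError) → 'D' (after the try/except). Output: HLD

Answer: HLD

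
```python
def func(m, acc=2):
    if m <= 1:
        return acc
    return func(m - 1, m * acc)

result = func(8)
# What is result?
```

Accumulator trace (n, acc): (8, 2) -> (7, 16) -> (6, 112) -> (5, 672) -> (4, 3360) -> (3, 13440) -> (2, 40320) -> (1, 80640) -> return 80640

Answer: 80640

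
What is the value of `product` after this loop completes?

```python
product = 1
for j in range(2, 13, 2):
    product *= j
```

Product of even numbers 2 to 12
`product` takes the values: 1 → 2 → 8 → 48 → 384 → 3840 → 46080

Answer: 46080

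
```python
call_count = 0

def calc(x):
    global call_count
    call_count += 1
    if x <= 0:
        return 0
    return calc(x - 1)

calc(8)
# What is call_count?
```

Linear recursion stepping by 1: 9 calls from x=8 down to ≤0.

Answer: 9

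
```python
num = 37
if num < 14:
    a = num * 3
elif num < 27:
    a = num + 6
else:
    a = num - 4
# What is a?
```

Trace:
`num = 37` → num = 37
`if num < 14: ...` → num < 14 is False, num < 27 is False, take else branch → a = 33
So a = 33

Answer: 33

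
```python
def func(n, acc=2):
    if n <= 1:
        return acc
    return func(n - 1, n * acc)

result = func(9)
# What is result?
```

Accumulator trace (n, acc): (9, 2) -> (8, 18) -> (7, 144) -> (6, 1008) -> (5, 6048) -> (4, 30240) -> (3, 120960) -> (2, 362880) -> (1, 725760) -> return 725760

Answer: 725760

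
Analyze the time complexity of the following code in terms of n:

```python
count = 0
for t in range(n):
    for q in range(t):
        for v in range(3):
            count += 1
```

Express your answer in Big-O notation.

Each loop level contributes: n × n × 1. Multiplying the contributions gives O(n^2).

Answer: O(n^2)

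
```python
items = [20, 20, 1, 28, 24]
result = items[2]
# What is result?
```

Trace:
`items = [20, 20, 1, 28, 24]` → items = [20, 20, 1, 28, 24]
`result = items[2]` → result = 1
So result = 1

Answer: 1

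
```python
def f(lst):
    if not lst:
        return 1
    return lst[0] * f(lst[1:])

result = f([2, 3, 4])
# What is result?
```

Product over [2, 3, 4] = 2 * 3 * 4 = 24

Answer: 24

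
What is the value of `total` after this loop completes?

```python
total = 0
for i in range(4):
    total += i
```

Sum of 0 to 3 = 6
`total` takes the values: 0 → 1 → 3 → 6

Answer: 6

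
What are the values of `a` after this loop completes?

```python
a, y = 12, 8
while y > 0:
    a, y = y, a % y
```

GCD of 12 and 8
`a` takes the values: 12 → 8 → 4

Answer: 4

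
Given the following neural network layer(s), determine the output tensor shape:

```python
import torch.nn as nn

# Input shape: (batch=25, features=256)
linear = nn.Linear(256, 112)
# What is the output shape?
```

Input: (25, 256) -> Output: (25, 112)

Answer: (25, 112)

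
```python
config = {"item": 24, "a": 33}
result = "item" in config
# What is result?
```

Trace:
`config = {"item": 24, "a": 33}` → config = {'item': 24, 'a': 33}
`result = "item" in config` → result = True
So result = True

Answer: True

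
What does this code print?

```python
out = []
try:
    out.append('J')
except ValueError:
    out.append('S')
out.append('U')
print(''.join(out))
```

Execution trace: 'J' (try body, no exception) → 'U' (after the try/except). Output: JU

Answer: JU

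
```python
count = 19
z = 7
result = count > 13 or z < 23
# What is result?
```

Trace:
`count = 19` → count = 19
`z = 7` → z = 7
`result = count > 13 or z < 23` → result = True
So result = True

Answer: True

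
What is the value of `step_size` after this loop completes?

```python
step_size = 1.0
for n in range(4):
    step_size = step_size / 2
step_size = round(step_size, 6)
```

Halving LR 4 times: 1 / 2^4
`step_size` takes the values: 1.0 → 0.5 → 0.25 → 0.125 → 0.0625

Answer: 0.0625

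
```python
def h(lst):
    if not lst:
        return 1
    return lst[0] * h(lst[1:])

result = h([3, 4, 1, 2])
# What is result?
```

Product over [3, 4, 1, 2] = 3 * 4 * 1 * 2 = 24

Answer: 24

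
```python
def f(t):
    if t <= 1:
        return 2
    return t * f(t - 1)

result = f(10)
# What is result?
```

f(10) = 10 * 9 * 8 * 7 * 6 * 5 * 4 * 3 * 2 * 2 = 7257600

Answer: 7257600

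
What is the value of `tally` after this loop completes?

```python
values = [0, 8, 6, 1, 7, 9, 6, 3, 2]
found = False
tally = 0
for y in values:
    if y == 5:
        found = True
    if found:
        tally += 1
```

Count elements after first 5 in [0, 8, 6, 1, 7, 9, 6, 3, 2]
`tally` takes the values: 0

Answer: 0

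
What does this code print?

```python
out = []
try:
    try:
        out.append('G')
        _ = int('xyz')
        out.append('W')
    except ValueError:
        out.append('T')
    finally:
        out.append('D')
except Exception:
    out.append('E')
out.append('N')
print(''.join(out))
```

Execution trace: 'G' (inner try body) → 'T' (inner except ValueError) → 'D' (inner finally) → 'N' (after the try/except). Output: GTDN

Answer: GTDN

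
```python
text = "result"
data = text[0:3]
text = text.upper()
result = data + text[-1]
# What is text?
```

Trace:
`text = "result"` → text = 'result'
`data = text[0:3]` → data = 'res'
`text = text.upper()` → text = 'RESULT'
`result = data + text[-1]` → result = 'resT'
So text = 'RESULT'

Answer: 'RESULT'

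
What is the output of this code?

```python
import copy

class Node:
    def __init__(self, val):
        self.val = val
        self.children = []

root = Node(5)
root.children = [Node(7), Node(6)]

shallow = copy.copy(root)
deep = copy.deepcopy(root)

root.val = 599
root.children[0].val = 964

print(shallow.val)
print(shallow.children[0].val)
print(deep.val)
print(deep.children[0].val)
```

Key concept: deep copy with custom objects.
Step by step:
`root = Node(5)` → root = Node(val=5, children=[])
`root.children = [Node(7), Node(6)]` → root = Node(val=5, children=[Node(val=7, children=[]), Node(val=6, children=[])])
`shallow = copy.copy(root)` → shallow = Node(val=5, children=[Node(val=7, children=[]), Node(val=6, children=[])])
`deep = copy.deepcopy(root)` → deep = Node(val=5, children=[Node(val=7, children=[]), Node(val=6, children=[])])
`root.val = 599` → root = Node(val=599, children=[Node(val=7, children=[]), Node(val=6, children=[])])
`root.children[0].val = 964` → root = Node(val=599, children=[Node(val=964, children=[]), Node(val=6, children=[])]); shallow = Node(val=5, children=[Node(val=964, children=[]), Node(val=6, children=[])])
`print(shallow.val)` → prints 5
`print(shallow.children[0].val)` → prints 964
`print(deep.val)` → prints 5
`print(deep.children[0].val)` → prints 7

Answer:
5
964
5
7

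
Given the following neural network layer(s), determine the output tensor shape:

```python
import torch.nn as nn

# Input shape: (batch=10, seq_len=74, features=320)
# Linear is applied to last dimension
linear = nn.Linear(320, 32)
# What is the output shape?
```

Input: (10, 74, 320) -> Output: (10, 74, 32)

Answer: (10, 74, 32)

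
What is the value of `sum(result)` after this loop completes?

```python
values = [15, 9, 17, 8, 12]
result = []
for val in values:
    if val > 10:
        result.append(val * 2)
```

Sum of doubled values > 10
`result` takes the values: [] → [30] → [30, 34] → [30, 34, 24]
So `sum(result)` = 88

Answer: 88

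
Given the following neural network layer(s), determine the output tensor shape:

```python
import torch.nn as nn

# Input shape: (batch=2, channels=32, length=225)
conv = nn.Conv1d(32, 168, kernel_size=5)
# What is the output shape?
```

Input: (2, 32, 225) -> Output: (2, 168, 221)

Answer: (2, 168, 221)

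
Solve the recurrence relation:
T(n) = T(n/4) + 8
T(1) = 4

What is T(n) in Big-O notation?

Each step divides n by 4 and adds 8. After log_4(n) steps we reach T(1)=4. So T(n) = 8·log_4(n) + 4 = O(log n).

Answer: O(log n)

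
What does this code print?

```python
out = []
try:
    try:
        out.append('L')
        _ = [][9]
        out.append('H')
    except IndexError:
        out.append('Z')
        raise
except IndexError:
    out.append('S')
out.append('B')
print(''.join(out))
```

Execution trace: 'L' (inner try body) → 'Z' (inner except IndexError) → 'S' (outer except IndexError) → 'B' (after the try/except). Output: LZSB

Answer: LZSB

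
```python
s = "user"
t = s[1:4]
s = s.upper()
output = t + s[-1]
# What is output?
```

Trace:
`s = "user"` → s = 'user'
`t = s[1:4]` → t = 'ser'
`s = s.upper()` → s = 'USER'
`output = t + s[-1]` → output = 'serR'
So output = 'serR'

Answer: 'serR'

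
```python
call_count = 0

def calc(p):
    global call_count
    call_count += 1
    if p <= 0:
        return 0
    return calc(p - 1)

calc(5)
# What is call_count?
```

Linear recursion stepping by 1: 6 calls from p=5 down to ≤0.

Answer: 6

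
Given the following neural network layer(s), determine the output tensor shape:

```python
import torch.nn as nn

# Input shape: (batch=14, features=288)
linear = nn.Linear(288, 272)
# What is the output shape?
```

Input: (14, 288) -> Output: (14, 272)

Answer: (14, 272)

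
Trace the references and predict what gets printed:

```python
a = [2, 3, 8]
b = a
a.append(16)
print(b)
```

Key concept: basic list aliasing.
Step by step:
`a = [2, 3, 8]` → a = [2, 3, 8]
`b = a` → b = [2, 3, 8] (same object as a)
`a.append(16)` → a = [2, 3, 8, 16] (same object as b); b = [2, 3, 8, 16] (same object as a)
`print(b)` → prints [2, 3, 8, 16]

Answer: [2, 3, 8, 16]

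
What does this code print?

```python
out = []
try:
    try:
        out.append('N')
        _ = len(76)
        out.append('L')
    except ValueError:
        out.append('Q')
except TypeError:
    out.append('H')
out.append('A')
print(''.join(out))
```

Execution trace: 'N' (try body) → 'H' (outer except TypeError) → 'A' (after the try/except). Output: NHA

Answer: NHA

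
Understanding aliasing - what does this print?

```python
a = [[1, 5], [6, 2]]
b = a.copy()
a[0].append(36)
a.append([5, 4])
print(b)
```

Key concept: shallow copy with nested lists.
Step by step:
`a = [[1, 5], [6, 2]]` → a = [[1, 5], [6, 2]]
`b = a.copy()` → b = [[1, 5], [6, 2]]
`a[0].append(36)` → a = [[1, 5, 36], [6, 2]]; b = [[1, 5, 36], [6, 2]]
`a.append([5, 4])` → a = [[1, 5, 36], [6, 2], [5, 4]]
`print(b)` → prints [[1, 5, 36], [6, 2]]

Answer: [[1, 5, 36], [6, 2]]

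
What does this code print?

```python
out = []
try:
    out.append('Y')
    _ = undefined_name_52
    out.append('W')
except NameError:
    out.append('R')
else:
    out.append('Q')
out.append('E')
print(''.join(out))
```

Execution trace: 'Y' (try body) → 'R' (except NameError) → 'E' (after the try/except). Output: YRE

Answer: YRE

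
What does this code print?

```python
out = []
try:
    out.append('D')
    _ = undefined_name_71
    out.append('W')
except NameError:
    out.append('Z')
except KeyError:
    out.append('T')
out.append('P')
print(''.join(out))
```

Execution trace: 'D' (try body) → 'Z' (except NameError) → 'P' (after the try/except). Output: DZP

Answer: DZP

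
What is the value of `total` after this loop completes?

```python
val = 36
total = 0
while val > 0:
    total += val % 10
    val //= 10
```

Sum digits of 36
`total` takes the values: 0 → 6 → 9

Answer: 9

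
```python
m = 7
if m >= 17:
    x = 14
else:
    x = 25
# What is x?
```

Trace:
`m = 7` → m = 7
`if m >= 17: ...` → m >= 17 is False, take else branch → x = 25
So x = 25

Answer: 25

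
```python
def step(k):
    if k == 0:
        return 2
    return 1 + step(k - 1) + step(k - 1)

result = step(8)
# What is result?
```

step(k) = 1 + 2·step(k-1), step(0)=2. Closed form: (2+1)·2^8 - 1 = 767.

Answer: 767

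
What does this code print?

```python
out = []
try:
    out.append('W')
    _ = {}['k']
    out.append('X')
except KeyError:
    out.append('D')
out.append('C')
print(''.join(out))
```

Execution trace: 'W' (try body) → 'D' (except KeyError) → 'C' (after the try/except). Output: WDC

Answer: WDC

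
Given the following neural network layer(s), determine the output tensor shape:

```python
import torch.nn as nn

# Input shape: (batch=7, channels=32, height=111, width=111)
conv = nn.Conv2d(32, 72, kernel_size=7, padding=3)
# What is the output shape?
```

Input: (7, 32, 111, 111) -> Output: (7, 72, 111, 111)

Answer: (7, 72, 111, 111)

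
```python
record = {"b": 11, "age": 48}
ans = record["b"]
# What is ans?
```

Trace:
`record = {"b": 11, "age": 48}` → record = {'b': 11, 'age': 48}
`ans = record["b"]` → ans = 11
So ans = 11

Answer: 11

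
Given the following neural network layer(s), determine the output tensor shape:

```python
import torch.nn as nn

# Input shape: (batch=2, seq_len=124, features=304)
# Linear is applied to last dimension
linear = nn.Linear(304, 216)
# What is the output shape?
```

Input: (2, 124, 304) -> Output: (2, 124, 216)

Answer: (2, 124, 216)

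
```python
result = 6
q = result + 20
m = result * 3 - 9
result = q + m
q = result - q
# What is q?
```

Trace:
`result = 6` → result = 6
`q = result + 20` → q = 26
`m = result * 3 - 9` → m = 9
`result = q + m` → result = 35
`q = result - q` → q = 9
So q = 9

Answer: 9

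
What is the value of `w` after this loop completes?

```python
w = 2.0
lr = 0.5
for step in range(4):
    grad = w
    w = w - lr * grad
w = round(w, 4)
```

Gradient descent: w = 2.0 * (1 - 0.5)^4
`w` takes the values: 2.0 → 1.0 → 0.5 → 0.25 → 0.125

Answer: 0.125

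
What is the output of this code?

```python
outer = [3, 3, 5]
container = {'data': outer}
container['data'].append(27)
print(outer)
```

Key concept: dict holds reference to list.
Step by step:
`outer = [3, 3, 5]` → outer = [3, 3, 5]
`container = {'data': outer}` → container = {'data': [3, 3, 5]}
`container['data'].append(27)` → outer = [3, 3, 5, 27]; container = {'data': [3, 3, 5, 27]}
`print(outer)` → prints [3, 3, 5, 27]

Answer: [3, 3, 5, 27]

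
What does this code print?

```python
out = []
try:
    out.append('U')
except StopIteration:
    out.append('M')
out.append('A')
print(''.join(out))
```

Execution trace: 'U' (try body, no exception) → 'A' (after the try/except). Output: UA

Answer: UA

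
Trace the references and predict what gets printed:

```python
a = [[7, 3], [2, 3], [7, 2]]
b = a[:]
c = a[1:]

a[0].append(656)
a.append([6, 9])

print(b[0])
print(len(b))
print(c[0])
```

Key concept: slice with nested mutation.
Step by step:
`a = [[7, 3], [2, 3], [7, 2]]` → a = [[7, 3], [2, 3], [7, 2]]
`b = a[:]` → b = [[7, 3], [2, 3], [7, 2]]
`c = a[1:]` → c = [[2, 3], [7, 2]]
`a[0].append(656)` → a = [[7, 3, 656], [2, 3], [7, 2]]; b = [[7, 3, 656], [2, 3], [7, 2]]
`a.append([6, 9])` → a = [[7, 3, 656], [2, 3], [7, 2], [6, 9]]
`print(b[0])` → prints [7, 3, 656]
`print(len(b))` → prints 3
`print(c[0])` → prints [2, 3]

Answer:
[7, 3, 656]
3
[2, 3]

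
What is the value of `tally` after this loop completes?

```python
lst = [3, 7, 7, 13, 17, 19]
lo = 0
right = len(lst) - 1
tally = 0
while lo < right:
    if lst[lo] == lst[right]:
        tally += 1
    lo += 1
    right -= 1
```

Count matching pairs from ends
`tally` takes the values: 0

Answer: 0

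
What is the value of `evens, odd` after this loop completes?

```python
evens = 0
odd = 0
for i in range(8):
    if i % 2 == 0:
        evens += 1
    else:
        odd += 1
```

Count evens and odds in range(8)
`evens, odd` takes the values: (0, 0) → (1, 0) → (1, 1) → (2, 1) → (2, 2) → (3, 2) → (3, 3) → (4, 3) → (4, 4)

Answer: 4, 4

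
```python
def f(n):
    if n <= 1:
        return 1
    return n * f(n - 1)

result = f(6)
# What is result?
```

f(6) = 6 * 5 * 4 * 3 * 2 * 1 = 720

Answer: 720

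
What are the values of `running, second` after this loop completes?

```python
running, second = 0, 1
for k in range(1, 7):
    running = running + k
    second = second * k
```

Sum and factorial of 1 to 6
`running, second` takes the values: (0, 1) → (1, 1) → (3, 1) → (3, 2) → (6, 2) → (6, 6) → (10, 6) → (10, 24) → (15, 24) → (15, 120) → (21, 120) → (21, 720)

Answer: 21, 720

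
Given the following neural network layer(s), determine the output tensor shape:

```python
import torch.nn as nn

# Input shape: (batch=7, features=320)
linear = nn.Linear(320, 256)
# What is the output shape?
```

Input: (7, 320) -> Output: (7, 256)

Answer: (7, 256)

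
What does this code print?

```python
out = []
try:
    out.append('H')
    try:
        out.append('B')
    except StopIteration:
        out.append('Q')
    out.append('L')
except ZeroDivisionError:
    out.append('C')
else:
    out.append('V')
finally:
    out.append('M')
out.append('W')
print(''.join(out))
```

Execution trace: 'H' (try body) → 'B' (inner try body, no exception) → 'L' (try body, no exception) → 'V' (else) → 'M' (finally) → 'W' (after the try/except). Output: HBLVMW

Answer: HBLVMW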